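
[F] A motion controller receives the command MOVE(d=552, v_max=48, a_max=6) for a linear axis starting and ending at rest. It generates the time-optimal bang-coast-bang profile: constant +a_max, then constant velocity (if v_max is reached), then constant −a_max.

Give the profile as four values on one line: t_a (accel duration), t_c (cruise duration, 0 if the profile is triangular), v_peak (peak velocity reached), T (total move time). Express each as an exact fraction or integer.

t_a=8 t_c=7/2 v_peak=48 T=39/2

vₘ²/aₘ = 48²/6 = 384
552 ≥ 384 ⇒ cruise phase
t_a = 48/6 = 8; v_peak = 48
d_cruise = 552 − 384 = 168; t_c = 168/48 = 7/2
T = 2·8 + 7/2 = 39/2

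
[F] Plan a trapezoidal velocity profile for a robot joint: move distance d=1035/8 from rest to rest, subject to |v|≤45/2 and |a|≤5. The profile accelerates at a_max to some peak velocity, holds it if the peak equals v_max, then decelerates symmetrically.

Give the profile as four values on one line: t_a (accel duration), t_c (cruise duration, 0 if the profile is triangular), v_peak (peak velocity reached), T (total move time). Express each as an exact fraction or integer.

v_max²/a_max = (45/2)²/5 = 405/4
1035/8 ≥ 405/4 → trapezoidal
t_a = (45/2)/5 = 9/2; v_peak = 45/2
d_cruise = 1035/8 − 405/4 = 225/8; t_c = (225/8)/(45/2) = 5/4
T = 2·9/2 + 5/4 = 41/4

t_a=9/2 t_c=5/4 v_peak=45/2 T=41/4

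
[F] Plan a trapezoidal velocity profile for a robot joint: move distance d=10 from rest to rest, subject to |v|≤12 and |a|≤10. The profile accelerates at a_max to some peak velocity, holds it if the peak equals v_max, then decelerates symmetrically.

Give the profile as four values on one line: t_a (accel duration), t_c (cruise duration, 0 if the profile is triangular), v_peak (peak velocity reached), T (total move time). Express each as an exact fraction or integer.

t_a=1 t_c=0 v_peak=10 T=2

(v_max)²/a_max = 12²/10 = 72/5
10 < 72/5 so t_c = 0
v_peak = √(10·10) = √100 = 10
t_a = 10/10 = 1; t_c = 0
T = 2·1 = 2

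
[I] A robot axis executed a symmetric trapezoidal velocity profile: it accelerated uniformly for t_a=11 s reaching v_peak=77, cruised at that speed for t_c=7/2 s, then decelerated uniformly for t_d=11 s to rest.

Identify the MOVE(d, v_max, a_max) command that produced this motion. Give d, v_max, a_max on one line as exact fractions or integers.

a_max = 77/11 = 7
d_a = ½·77·11 = 847/2; d_c = 77·7/2 = 539/2
d = 2·847/2 + 539/2 = 2233/2
t_c = 7/2 > 0 ⇒ limit active, v_max = 77

d=2233/2 v_max=77 a_max=7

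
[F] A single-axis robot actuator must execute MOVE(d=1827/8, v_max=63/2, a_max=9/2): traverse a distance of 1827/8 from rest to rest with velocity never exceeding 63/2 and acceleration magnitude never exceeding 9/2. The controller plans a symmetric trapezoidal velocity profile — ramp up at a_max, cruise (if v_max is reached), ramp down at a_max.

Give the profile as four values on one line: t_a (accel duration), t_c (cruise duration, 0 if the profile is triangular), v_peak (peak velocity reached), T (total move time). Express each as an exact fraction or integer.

t_a=7 t_c=1/4 v_peak=63/2 T=57/4

vₘ²/aₘ = (63/2)²/(9/2) = 441/2
1827/8 ≥ 441/2 ⇒ cruise phase
t_a = (63/2)/(9/2) = 7; v_peak = 63/2
d_cruise = 1827/8 − 441/2 = 63/8; t_c = (63/8)/(63/2) = 1/4
T = 2·7 + 1/4 = 57/4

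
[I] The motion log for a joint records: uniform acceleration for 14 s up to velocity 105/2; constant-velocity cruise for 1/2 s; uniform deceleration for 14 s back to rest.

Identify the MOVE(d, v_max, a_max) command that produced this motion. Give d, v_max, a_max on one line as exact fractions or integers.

d=3045/4 v_max=105/2 a_max=15/4

a_max = (105/2)/14 = 15/4
d_a = ½·105/2·14 = 735/2; d_c = 105/2·1/2 = 105/4
d = 2·735/2 + 105/4 = 3045/4
t_c = 1/2 > 0 ⇒ limit active, v_max = 105/2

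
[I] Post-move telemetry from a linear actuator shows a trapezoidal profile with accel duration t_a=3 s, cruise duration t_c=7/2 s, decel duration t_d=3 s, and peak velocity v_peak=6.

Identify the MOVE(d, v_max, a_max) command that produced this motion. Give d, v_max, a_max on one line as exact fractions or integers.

d=39 v_max=6 a_max=2

a_max = 6/3 = 2
d_a = ½·6·3 = 9; d_c = 6·7/2 = 21
d = 2·9 + 21 = 39
t_c = 7/2 > 0 → v_max = v_peak = 6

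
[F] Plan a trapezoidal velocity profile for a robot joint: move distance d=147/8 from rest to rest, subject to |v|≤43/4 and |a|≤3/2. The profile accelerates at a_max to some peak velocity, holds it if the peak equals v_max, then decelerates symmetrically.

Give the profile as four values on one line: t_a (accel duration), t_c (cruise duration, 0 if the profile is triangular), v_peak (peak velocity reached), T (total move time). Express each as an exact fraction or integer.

vₘ²/aₘ = (43/4)²/(3/2) = 1849/24
147/8 < 1849/24 ⇒ no cruise
v_peak = √(147/8·3/2) = √(441/16) = 21/4
t_a = (21/4)/(3/2) = 7/2; t_c = 0
T = 2·7/2 = 7

t_a=7/2 t_c=0 v_peak=21/4 T=7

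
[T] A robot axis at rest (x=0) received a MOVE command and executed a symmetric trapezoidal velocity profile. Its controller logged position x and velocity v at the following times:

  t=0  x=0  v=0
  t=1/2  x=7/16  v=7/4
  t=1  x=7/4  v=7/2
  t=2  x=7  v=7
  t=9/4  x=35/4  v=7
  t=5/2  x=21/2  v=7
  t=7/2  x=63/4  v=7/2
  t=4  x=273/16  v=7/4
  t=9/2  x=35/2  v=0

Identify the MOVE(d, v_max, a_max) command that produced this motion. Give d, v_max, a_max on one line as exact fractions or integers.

d=35/2 v_max=7 a_max=7/2

final state: t=9/2, x=35/2, v=0 → d = 35/2
a_max = (7/4−0)/(1/2−0) = 7/2
max v = 7 over t∈[2,5/2] → v_max = 7
check: 7·(2+1/2) = 35/2 ✓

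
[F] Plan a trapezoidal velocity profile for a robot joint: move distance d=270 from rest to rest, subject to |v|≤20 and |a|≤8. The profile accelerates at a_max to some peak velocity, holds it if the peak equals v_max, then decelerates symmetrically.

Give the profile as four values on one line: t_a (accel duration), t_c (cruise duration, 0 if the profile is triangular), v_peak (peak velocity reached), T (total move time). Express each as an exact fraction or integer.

t_a=5/2 t_c=11 v_peak=20 T=16

(v_max)²/a_max = 20²/8 = 50
270 ≥ 50 → trapezoidal
t_a = 20/8 = 5/2; v_peak = 20
d_cruise = 270 − 50 = 220; t_c = 220/20 = 11
T = 2·5/2 + 11 = 16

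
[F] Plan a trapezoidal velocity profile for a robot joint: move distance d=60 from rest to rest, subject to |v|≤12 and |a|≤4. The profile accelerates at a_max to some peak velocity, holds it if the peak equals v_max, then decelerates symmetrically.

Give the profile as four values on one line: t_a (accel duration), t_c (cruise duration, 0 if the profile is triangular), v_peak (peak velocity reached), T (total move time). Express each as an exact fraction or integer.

t_a=3 t_c=2 v_peak=12 T=8

vₘ²/aₘ = 12²/4 = 36
60 ≥ 36 so v_max reached
t_a = 12/4 = 3; v_peak = 12
d_cruise = 60 − 36 = 24; t_c = 24/12 = 2
T = 2·3 + 2 = 8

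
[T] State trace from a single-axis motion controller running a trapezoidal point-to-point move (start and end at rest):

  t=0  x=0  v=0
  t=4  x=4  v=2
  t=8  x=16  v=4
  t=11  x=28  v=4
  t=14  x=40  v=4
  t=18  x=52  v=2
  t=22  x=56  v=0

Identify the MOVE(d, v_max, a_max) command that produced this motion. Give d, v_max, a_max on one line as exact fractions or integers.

d=56 v_max=4 a_max=1/2

final state: t=22, x=56, v=0 → d = 56
a_max = (2−0)/(4−0) = 1/2
max v = 4 over t∈[8,14] → v_max = 4
check: 4·(8+6) = 56 ✓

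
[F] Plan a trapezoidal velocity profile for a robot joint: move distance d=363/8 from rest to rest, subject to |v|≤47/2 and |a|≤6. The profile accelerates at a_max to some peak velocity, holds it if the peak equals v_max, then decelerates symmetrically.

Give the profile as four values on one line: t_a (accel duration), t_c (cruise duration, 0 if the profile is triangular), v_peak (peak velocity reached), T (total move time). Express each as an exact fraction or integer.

(v_max)²/a_max = (47/2)²/6 = 2209/24
363/8 < 2209/24 → triangular
v_peak = √(363/8·6) = √(1089/4) = 33/2
t_a = (33/2)/6 = 11/4; t_c = 0
T = 2·11/4 = 11/2

t_a=11/4 t_c=0 v_peak=33/2 T=11/2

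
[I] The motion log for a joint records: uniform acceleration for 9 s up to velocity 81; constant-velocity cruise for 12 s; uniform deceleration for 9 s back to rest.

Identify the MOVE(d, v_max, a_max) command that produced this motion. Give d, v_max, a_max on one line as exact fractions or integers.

d=1701 v_max=81 a_max=9

a_max = 81/9 = 9
d_a = ½·81·9 = 729/2; d_c = 81·12 = 972
d = 2·729/2 + 972 = 1701
t_c = 12 > 0 → v_max = v_peak = 81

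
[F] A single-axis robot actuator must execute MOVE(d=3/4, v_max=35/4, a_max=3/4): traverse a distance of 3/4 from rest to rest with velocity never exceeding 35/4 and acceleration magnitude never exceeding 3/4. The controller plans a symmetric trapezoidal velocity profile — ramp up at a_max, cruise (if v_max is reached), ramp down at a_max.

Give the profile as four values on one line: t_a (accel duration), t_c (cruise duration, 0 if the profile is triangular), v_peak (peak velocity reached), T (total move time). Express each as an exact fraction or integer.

t_a=1 t_c=0 v_peak=3/4 T=2

v_max²/a_max = (35/4)²/(3/4) = 1225/12
3/4 < 1225/12 ⇒ no cruise
v_peak = √(3/4·3/4) = √(9/16) = 3/4
t_a = (3/4)/(3/4) = 1; t_c = 0
T = 2·1 = 2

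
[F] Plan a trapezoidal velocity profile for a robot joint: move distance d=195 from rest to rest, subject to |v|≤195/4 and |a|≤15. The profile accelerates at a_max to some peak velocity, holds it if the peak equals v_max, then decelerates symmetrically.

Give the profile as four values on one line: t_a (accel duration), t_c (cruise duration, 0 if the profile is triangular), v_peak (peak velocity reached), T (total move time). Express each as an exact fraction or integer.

t_a=13/4 t_c=3/4 v_peak=195/4 T=29/4

vₘ²/aₘ = (195/4)²/15 = 2535/16
195 ≥ 2535/16 so v_max reached
t_a = (195/4)/15 = 13/4; v_peak = 195/4
d_cruise = 195 − 2535/16 = 585/16; t_c = (585/16)/(195/4) = 3/4
T = 2·13/4 + 3/4 = 29/4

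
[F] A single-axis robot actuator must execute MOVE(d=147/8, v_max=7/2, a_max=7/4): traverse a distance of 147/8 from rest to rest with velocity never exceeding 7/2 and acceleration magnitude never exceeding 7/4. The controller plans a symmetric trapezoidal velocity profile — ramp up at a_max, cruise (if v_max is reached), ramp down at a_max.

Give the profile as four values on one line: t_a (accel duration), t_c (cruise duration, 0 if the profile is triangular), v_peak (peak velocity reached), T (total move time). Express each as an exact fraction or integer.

t_a=2 t_c=13/4 v_peak=7/2 T=29/4

v_max²/a_max = (7/2)²/(7/4) = 7
147/8 ≥ 7 → trapezoidal
t_a = (7/2)/(7/4) = 2; v_peak = 7/2
d_cruise = 147/8 − 7 = 91/8; t_c = (91/8)/(7/2) = 13/4
T = 2·2 + 13/4 = 29/4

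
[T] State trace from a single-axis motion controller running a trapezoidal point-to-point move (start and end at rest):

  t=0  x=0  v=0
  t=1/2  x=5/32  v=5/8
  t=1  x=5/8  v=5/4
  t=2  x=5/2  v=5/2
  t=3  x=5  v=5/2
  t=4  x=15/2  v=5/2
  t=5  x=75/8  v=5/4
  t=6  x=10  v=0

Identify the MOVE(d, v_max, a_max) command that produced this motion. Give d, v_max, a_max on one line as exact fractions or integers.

d=10 v_max=5/2 a_max=5/4

final state: t=6, x=10, v=0 → d = 10
a_max = (5/8−0)/(1/2−0) = 5/4
max v = 5/2 over t∈[2,4] → v_max = 5/2
check: 5/2·(2+2) = 10 ✓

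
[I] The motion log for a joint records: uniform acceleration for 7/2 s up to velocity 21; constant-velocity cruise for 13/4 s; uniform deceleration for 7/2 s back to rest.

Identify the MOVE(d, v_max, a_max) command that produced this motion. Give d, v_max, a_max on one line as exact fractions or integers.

d=567/4 v_max=21 a_max=6

a_max = 21/(7/2) = 6
d_a = ½·21·7/2 = 147/4; d_c = 21·13/4 = 273/4
d = 2·147/4 + 273/4 = 567/4
t_c = 13/4 > 0 → v_max = v_peak = 21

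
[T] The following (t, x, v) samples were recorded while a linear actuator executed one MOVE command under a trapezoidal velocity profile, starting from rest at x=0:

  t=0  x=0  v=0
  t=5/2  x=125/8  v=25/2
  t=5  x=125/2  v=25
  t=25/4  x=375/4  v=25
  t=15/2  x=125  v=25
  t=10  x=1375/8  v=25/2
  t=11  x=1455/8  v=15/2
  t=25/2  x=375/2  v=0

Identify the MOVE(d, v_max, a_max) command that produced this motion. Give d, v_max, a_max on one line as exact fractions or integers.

d=375/2 v_max=25 a_max=5

final state: t=25/2, x=375/2, v=0 → d = 375/2
a_max = (25/2−0)/(5/2−0) = 5
max v = 25 over t∈[5,15/2] → v_max = 25
check: 25·(5+5/2) = 375/2 ✓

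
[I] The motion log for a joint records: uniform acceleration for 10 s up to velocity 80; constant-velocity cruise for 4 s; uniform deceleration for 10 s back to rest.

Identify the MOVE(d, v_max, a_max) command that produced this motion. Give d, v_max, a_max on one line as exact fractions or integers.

d=1120 v_max=80 a_max=8

a_max = 80/10 = 8
d_a = ½·80·10 = 400; d_c = 80·4 = 320
d = 2·400 + 320 = 1120
t_c = 4 > 0 so v_max = 80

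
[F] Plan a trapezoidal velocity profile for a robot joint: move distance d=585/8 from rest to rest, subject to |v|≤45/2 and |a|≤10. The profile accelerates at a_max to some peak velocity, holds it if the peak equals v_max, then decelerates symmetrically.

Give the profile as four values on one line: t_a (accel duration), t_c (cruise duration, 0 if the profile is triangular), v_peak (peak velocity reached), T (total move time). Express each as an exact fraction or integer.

v_max²/a_max = (45/2)²/10 = 405/8
585/8 ≥ 405/8 → trapezoidal
t_a = (45/2)/10 = 9/4; v_peak = 45/2
d_cruise = 585/8 − 405/8 = 45/2; t_c = (45/2)/(45/2) = 1
T = 2·9/4 + 1 = 11/2

t_a=9/4 t_c=1 v_peak=45/2 T=11/2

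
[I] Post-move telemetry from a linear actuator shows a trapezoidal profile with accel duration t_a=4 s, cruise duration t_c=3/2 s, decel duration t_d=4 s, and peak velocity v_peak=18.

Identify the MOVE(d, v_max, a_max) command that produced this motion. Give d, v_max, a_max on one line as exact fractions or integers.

a_max = 18/4 = 9/2
d_a = ½·18·4 = 36; d_c = 18·3/2 = 27
d = 2·36 + 27 = 99
t_c = 3/2 > 0 → v_max = v_peak = 18

d=99 v_max=18 a_max=9/2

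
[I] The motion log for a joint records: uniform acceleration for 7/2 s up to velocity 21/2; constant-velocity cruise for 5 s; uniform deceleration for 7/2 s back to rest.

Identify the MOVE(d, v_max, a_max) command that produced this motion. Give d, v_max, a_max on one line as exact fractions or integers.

a_max = (21/2)/(7/2) = 3
d_a = ½·21/2·7/2 = 147/8; d_c = 21/2·5 = 105/2
d = 2·147/8 + 105/2 = 357/4
t_c = 5 > 0 so v_max = 21/2

d=357/4 v_max=21/2 a_max=3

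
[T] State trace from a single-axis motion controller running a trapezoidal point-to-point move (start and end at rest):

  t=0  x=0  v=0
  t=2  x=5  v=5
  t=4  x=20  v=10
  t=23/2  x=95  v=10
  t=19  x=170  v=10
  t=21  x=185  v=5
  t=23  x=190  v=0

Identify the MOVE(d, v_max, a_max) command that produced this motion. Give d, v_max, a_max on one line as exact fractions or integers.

d=190 v_max=10 a_max=5/2

final state: t=23, x=190, v=0 → d = 190
a_max = (5−0)/(2−0) = 5/2
max v = 10 over t∈[4,19] → v_max = 10
check: 10·(4+15) = 190 ✓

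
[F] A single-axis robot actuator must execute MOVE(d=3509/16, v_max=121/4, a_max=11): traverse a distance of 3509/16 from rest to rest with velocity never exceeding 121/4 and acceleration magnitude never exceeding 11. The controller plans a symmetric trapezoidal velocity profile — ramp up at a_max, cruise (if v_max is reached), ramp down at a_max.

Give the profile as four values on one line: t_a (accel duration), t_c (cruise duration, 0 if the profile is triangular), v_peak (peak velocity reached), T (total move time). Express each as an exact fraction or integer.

vₘ²/aₘ = (121/4)²/11 = 1331/16
3509/16 ≥ 1331/16 so v_max reached
t_a = (121/4)/11 = 11/4; v_peak = 121/4
d_cruise = 3509/16 − 1331/16 = 1089/8; t_c = (1089/8)/(121/4) = 9/2
T = 2·11/4 + 9/2 = 10

t_a=11/4 t_c=9/2 v_peak=121/4 T=10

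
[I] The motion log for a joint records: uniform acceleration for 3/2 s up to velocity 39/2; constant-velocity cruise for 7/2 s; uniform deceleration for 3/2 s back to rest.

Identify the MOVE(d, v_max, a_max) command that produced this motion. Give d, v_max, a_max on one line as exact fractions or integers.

d=195/2 v_max=39/2 a_max=13

a_max = (39/2)/(3/2) = 13
d_a = ½·39/2·3/2 = 117/8; d_c = 39/2·7/2 = 273/4
d = 2·117/8 + 273/4 = 195/2
t_c = 7/2 > 0 ⇒ limit active, v_max = 39/2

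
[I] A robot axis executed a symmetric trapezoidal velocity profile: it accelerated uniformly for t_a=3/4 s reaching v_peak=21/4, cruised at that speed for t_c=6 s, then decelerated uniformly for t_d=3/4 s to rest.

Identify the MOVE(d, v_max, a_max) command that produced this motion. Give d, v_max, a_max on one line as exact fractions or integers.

d=567/16 v_max=21/4 a_max=7

a_max = (21/4)/(3/4) = 7
d_a = ½·21/4·3/4 = 63/32; d_c = 21/4·6 = 63/2
d = 2·63/32 + 63/2 = 567/16
t_c = 6 > 0 ⇒ limit active, v_max = 21/4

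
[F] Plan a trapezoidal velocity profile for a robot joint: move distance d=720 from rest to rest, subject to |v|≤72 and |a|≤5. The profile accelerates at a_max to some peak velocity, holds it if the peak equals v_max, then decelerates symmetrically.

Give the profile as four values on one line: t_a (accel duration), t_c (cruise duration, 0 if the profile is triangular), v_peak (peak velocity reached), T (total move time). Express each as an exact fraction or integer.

v_max²/a_max = 72²/5 = 5184/5
720 < 5184/5 → triangular
v_peak = √(720·5) = √3600 = 60
t_a = 60/5 = 12; t_c = 0
T = 2·12 = 24

t_a=12 t_c=0 v_peak=60 T=24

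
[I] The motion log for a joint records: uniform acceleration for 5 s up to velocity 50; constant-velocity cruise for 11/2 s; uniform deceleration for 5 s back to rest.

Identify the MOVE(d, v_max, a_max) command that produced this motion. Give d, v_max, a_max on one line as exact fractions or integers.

d=525 v_max=50 a_max=10

a_max = 50/5 = 10
d_a = ½·50·5 = 125; d_c = 50·11/2 = 275
d = 2·125 + 275 = 525
t_c = 11/2 > 0 → v_max = v_peak = 50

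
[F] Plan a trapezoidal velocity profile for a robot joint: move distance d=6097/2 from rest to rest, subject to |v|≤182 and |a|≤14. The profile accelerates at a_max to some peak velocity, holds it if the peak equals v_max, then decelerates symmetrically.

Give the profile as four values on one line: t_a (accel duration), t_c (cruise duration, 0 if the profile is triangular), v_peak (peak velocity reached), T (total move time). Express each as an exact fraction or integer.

(v_max)²/a_max = 182²/14 = 2366
6097/2 ≥ 2366 ⇒ cruise phase
t_a = 182/14 = 13; v_peak = 182
d_cruise = 6097/2 − 2366 = 1365/2; t_c = (1365/2)/182 = 15/4
T = 2·13 + 15/4 = 119/4

t_a=13 t_c=15/4 v_peak=182 T=119/4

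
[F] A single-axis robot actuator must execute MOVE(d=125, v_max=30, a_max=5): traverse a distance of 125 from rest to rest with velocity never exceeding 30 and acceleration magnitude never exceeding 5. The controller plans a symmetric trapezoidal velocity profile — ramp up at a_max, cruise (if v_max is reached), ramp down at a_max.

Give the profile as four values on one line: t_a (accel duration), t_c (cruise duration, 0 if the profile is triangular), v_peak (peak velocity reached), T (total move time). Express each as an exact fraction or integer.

t_a=5 t_c=0 v_peak=25 T=10

v_max²/a_max = 30²/5 = 180
125 < 180 ⇒ no cruise
v_peak = √(125·5) = √625 = 25
t_a = 25/5 = 5; t_c = 0
T = 2·5 = 10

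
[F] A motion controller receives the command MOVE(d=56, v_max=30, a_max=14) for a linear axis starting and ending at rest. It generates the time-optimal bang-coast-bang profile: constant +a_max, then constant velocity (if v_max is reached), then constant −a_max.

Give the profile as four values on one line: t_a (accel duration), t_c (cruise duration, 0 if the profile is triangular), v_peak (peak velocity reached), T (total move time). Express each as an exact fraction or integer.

t_a=2 t_c=0 v_peak=28 T=4

v_max²/a_max = 30²/14 = 450/7
56 < 450/7 ⇒ no cruise
v_peak = √(56·14) = √784 = 28
t_a = 28/14 = 2; t_c = 0
T = 2·2 = 4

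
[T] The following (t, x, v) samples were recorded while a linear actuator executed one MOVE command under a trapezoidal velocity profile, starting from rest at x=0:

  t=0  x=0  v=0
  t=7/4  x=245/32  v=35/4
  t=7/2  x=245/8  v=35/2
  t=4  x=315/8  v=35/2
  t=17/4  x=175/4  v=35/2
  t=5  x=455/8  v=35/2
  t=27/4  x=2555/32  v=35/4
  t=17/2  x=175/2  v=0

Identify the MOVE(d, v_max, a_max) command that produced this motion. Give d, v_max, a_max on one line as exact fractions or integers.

final state: t=17/2, x=175/2, v=0 → d = 175/2
a_max = (35/4−0)/(7/4−0) = 5
max v = 35/2 over t∈[7/2,5] → v_max = 35/2
check: 35/2·(7/2+3/2) = 175/2 ✓

d=175/2 v_max=35/2 a_max=5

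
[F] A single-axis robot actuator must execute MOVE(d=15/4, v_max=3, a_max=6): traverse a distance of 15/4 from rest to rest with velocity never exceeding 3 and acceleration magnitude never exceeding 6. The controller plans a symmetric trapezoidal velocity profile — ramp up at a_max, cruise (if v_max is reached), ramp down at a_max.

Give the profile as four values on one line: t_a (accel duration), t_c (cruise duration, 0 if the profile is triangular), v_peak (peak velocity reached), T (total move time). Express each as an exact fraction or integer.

t_a=1/2 t_c=3/4 v_peak=3 T=7/4

vₘ²/aₘ = 3²/6 = 3/2
15/4 ≥ 3/2 → trapezoidal
t_a = 3/6 = 1/2; v_peak = 3
d_cruise = 15/4 − 3/2 = 9/4; t_c = (9/4)/3 = 3/4
T = 2·1/2 + 3/4 = 7/4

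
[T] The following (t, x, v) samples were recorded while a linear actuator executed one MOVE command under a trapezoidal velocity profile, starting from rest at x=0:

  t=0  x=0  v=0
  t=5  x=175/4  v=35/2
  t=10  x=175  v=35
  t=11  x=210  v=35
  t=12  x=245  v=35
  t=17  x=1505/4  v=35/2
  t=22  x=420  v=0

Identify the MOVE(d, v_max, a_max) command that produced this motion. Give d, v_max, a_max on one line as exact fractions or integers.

final state: t=22, x=420, v=0 → d = 420
a_max = (35/2−0)/(5−0) = 7/2
max v = 35 over t∈[10,12] → v_max = 35
check: 35·(10+2) = 420 ✓

d=420 v_max=35 a_max=7/2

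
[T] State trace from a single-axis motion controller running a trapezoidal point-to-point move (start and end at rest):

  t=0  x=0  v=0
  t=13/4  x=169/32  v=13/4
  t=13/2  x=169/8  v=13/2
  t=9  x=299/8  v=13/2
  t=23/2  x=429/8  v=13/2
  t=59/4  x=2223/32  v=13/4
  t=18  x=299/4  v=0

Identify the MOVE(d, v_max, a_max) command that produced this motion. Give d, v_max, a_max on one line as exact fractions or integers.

final state: t=18, x=299/4, v=0 → d = 299/4
a_max = (13/4−0)/(13/4−0) = 1
max v = 13/2 over t∈[13/2,23/2] → v_max = 13/2
check: 13/2·(13/2+5) = 299/4 ✓

d=299/4 v_max=13/2 a_max=1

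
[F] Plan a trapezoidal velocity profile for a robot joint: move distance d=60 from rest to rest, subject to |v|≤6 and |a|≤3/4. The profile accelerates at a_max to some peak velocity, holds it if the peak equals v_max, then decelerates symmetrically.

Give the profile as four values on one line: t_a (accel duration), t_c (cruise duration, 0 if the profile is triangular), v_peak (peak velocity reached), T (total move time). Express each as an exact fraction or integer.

(v_max)²/a_max = 6²/(3/4) = 48
60 ≥ 48 so v_max reached
t_a = 6/(3/4) = 8; v_peak = 6
d_cruise = 60 − 48 = 12; t_c = 12/6 = 2
T = 2·8 + 2 = 18

t_a=8 t_c=2 v_peak=6 T=18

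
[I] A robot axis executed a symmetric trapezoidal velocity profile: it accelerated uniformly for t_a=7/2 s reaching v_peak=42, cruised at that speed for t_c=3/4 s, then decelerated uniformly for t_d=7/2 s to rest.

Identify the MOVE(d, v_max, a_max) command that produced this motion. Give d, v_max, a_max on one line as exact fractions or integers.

a_max = 42/(7/2) = 12
d_a = ½·42·7/2 = 147/2; d_c = 42·3/4 = 63/2
d = 2·147/2 + 63/2 = 357/2
t_c = 3/4 > 0 ⇒ limit active, v_max = 42

d=357/2 v_max=42 a_max=12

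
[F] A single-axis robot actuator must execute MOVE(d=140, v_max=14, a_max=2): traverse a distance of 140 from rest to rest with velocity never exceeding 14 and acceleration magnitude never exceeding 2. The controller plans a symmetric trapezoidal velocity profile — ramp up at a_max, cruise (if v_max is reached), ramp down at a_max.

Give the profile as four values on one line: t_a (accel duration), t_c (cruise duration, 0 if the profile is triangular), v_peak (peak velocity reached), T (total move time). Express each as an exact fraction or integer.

t_a=7 t_c=3 v_peak=14 T=17

vₘ²/aₘ = 14²/2 = 98
140 ≥ 98 so v_max reached
t_a = 14/2 = 7; v_peak = 14
d_cruise = 140 − 98 = 42; t_c = 42/14 = 3
T = 2·7 + 3 = 17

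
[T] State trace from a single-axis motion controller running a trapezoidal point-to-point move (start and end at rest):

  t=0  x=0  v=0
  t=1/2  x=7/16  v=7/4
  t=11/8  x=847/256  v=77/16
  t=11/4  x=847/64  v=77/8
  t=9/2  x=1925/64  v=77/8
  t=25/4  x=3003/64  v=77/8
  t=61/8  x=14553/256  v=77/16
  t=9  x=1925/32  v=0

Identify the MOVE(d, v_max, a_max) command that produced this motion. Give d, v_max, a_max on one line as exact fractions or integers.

final state: t=9, x=1925/32, v=0 → d = 1925/32
a_max = (7/4−0)/(1/2−0) = 7/2
max v = 77/8 over t∈[11/4,25/4] → v_max = 77/8
check: 77/8·(11/4+7/2) = 1925/32 ✓

d=1925/32 v_max=77/8 a_max=7/2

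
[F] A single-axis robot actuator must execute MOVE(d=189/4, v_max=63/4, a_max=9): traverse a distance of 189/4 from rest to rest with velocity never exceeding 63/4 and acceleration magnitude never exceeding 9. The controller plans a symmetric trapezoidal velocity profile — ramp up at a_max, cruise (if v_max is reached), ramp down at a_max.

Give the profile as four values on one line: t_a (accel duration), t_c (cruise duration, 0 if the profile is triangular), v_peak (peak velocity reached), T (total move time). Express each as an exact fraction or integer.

t_a=7/4 t_c=5/4 v_peak=63/4 T=19/4

vₘ²/aₘ = (63/4)²/9 = 441/16
189/4 ≥ 441/16 → trapezoidal
t_a = (63/4)/9 = 7/4; v_peak = 63/4
d_cruise = 189/4 − 441/16 = 315/16; t_c = (315/16)/(63/4) = 5/4
T = 2·7/4 + 5/4 = 19/4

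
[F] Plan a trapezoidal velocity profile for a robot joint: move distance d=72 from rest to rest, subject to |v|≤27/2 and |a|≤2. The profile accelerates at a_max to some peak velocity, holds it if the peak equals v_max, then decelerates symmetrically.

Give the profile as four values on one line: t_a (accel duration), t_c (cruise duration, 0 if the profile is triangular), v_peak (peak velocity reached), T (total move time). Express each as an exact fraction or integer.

v_max²/a_max = (27/2)²/2 = 729/8
72 < 729/8 ⇒ no cruise
v_peak = √(72·2) = √144 = 12
t_a = 12/2 = 6; t_c = 0
T = 2·6 = 12

t_a=6 t_c=0 v_peak=12 T=12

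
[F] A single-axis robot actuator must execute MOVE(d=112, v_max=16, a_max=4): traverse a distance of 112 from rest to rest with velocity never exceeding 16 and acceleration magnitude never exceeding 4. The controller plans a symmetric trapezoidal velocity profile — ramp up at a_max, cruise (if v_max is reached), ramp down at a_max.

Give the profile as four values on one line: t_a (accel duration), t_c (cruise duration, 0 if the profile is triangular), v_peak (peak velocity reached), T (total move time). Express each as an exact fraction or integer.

v_max²/a_max = 16²/4 = 64
112 ≥ 64 so v_max reached
t_a = 16/4 = 4; v_peak = 16
d_cruise = 112 − 64 = 48; t_c = 48/16 = 3
T = 2·4 + 3 = 11

t_a=4 t_c=3 v_peak=16 T=11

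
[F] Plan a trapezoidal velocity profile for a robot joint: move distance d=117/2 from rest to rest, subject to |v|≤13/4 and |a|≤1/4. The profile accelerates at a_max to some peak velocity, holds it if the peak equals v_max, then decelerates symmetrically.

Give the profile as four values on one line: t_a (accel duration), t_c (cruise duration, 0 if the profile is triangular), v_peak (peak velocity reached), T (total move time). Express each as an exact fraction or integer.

(v_max)²/a_max = (13/4)²/(1/4) = 169/4
117/2 ≥ 169/4 so v_max reached
t_a = (13/4)/(1/4) = 13; v_peak = 13/4
d_cruise = 117/2 − 169/4 = 65/4; t_c = (65/4)/(13/4) = 5
T = 2·13 + 5 = 31

t_a=13 t_c=5 v_peak=13/4 T=31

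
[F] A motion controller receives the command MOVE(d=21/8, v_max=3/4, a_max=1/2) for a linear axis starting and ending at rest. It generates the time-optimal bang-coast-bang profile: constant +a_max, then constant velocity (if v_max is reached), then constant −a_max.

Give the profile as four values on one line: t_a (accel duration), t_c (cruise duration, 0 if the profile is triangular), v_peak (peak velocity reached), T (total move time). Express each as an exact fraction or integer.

t_a=3/2 t_c=2 v_peak=3/4 T=5

(v_max)²/a_max = (3/4)²/(1/2) = 9/8
21/8 ≥ 9/8 ⇒ cruise phase
t_a = (3/4)/(1/2) = 3/2; v_peak = 3/4
d_cruise = 21/8 − 9/8 = 3/2; t_c = (3/2)/(3/4) = 2
T = 2·3/2 + 2 = 5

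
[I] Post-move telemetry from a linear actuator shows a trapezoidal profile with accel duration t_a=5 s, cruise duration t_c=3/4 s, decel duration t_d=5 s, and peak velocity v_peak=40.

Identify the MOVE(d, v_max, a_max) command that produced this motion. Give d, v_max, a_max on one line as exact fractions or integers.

d=230 v_max=40 a_max=8

a_max = 40/5 = 8
d_a = ½·40·5 = 100; d_c = 40·3/4 = 30
d = 2·100 + 30 = 230
t_c = 3/4 > 0 so v_max = 40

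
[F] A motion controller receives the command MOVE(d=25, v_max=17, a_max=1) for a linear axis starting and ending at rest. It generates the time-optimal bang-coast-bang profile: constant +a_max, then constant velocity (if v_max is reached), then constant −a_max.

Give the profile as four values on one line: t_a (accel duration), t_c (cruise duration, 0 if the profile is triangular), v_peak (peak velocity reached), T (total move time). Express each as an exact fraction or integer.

(v_max)²/a_max = 17²/1 = 289
25 < 289 → triangular
v_peak = √(25·1) = √25 = 5
t_a = 5/1 = 5; t_c = 0
T = 2·5 = 10

t_a=5 t_c=0 v_peak=5 T=10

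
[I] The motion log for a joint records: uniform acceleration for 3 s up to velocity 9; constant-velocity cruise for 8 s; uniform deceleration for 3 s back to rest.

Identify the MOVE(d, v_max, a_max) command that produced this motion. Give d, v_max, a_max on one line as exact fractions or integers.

d=99 v_max=9 a_max=3

a_max = 9/3 = 3
d_a = ½·9·3 = 27/2; d_c = 9·8 = 72
d = 2·27/2 + 72 = 99
t_c = 8 > 0 → v_max = v_peak = 9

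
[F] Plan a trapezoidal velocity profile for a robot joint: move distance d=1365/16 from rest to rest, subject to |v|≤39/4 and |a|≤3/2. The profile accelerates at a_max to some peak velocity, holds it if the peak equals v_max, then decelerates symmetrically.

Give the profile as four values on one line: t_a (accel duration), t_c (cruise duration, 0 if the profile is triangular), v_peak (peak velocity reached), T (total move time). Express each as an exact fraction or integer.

(v_max)²/a_max = (39/4)²/(3/2) = 507/8
1365/16 ≥ 507/8 ⇒ cruise phase
t_a = (39/4)/(3/2) = 13/2; v_peak = 39/4
d_cruise = 1365/16 − 507/8 = 351/16; t_c = (351/16)/(39/4) = 9/4
T = 2·13/2 + 9/4 = 61/4

t_a=13/2 t_c=9/4 v_peak=39/4 T=61/4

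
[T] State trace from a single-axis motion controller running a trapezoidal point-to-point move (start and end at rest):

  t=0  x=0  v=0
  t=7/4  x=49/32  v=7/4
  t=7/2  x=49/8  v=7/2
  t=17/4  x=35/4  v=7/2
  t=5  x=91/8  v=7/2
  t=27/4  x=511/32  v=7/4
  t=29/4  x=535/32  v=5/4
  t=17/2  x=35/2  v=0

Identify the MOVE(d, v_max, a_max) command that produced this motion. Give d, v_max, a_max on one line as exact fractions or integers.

d=35/2 v_max=7/2 a_max=1

final state: t=17/2, x=35/2, v=0 → d = 35/2
a_max = (7/4−0)/(7/4−0) = 1
max v = 7/2 over t∈[7/2,5] → v_max = 7/2
check: 7/2·(7/2+3/2) = 35/2 ✓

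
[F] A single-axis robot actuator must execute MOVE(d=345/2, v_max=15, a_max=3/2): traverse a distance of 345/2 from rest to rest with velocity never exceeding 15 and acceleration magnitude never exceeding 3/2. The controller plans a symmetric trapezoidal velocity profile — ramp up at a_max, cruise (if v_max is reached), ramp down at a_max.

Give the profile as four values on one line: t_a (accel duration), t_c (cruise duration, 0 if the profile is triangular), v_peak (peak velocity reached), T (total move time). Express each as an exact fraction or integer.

t_a=10 t_c=3/2 v_peak=15 T=43/2

(v_max)²/a_max = 15²/(3/2) = 150
345/2 ≥ 150 → trapezoidal
t_a = 15/(3/2) = 10; v_peak = 15
d_cruise = 345/2 − 150 = 45/2; t_c = (45/2)/15 = 3/2
T = 2·10 + 3/2 = 43/2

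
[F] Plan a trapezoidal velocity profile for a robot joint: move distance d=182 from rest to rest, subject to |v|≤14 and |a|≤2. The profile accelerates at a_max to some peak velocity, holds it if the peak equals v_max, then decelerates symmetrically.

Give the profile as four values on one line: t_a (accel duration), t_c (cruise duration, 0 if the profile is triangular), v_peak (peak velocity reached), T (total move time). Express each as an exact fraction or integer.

t_a=7 t_c=6 v_peak=14 T=20

vₘ²/aₘ = 14²/2 = 98
182 ≥ 98 so v_max reached
t_a = 14/2 = 7; v_peak = 14
d_cruise = 182 − 98 = 84; t_c = 84/14 = 6
T = 2·7 + 6 = 20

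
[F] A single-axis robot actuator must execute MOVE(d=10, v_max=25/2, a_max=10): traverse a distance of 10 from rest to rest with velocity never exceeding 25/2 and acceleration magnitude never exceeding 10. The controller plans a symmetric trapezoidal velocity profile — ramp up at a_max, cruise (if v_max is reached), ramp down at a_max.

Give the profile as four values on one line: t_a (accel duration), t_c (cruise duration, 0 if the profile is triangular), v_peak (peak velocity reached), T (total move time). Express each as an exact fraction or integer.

vₘ²/aₘ = (25/2)²/10 = 125/8
10 < 125/8 ⇒ no cruise
v_peak = √(10·10) = √100 = 10
t_a = 10/10 = 1; t_c = 0
T = 2·1 = 2

t_a=1 t_c=0 v_peak=10 T=2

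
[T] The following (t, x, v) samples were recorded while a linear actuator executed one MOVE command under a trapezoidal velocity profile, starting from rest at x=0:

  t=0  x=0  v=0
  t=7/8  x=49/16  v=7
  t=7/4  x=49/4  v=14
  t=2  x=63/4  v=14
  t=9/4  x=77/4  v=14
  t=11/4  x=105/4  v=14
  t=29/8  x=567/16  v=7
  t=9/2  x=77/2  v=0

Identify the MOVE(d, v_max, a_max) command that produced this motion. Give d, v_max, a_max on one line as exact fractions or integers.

d=77/2 v_max=14 a_max=8

final state: t=9/2, x=77/2, v=0 → d = 77/2
a_max = (7−0)/(7/8−0) = 8
max v = 14 over t∈[7/4,11/4] → v_max = 14
check: 14·(7/4+1) = 77/2 ✓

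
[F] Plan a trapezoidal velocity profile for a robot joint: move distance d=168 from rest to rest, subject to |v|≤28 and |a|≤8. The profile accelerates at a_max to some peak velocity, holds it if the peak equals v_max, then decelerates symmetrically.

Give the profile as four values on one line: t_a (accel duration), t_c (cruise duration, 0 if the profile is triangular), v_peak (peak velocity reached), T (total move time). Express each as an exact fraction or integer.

(v_max)²/a_max = 28²/8 = 98
168 ≥ 98 so v_max reached
t_a = 28/8 = 7/2; v_peak = 28
d_cruise = 168 − 98 = 70; t_c = 70/28 = 5/2
T = 2·7/2 + 5/2 = 19/2

t_a=7/2 t_c=5/2 v_peak=28 T=19/2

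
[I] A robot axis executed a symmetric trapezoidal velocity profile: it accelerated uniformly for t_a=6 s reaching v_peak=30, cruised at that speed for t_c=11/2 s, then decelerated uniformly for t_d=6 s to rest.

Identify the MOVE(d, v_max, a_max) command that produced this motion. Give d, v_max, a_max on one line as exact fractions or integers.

d=345 v_max=30 a_max=5

a_max = 30/6 = 5
d_a = ½·30·6 = 90; d_c = 30·11/2 = 165
d = 2·90 + 165 = 345
t_c = 11/2 > 0 → v_max = v_peak = 30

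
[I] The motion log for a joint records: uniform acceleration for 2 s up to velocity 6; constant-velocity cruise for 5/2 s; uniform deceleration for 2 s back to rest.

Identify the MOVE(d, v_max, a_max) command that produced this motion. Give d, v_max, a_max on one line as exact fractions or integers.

a_max = 6/2 = 3
d_a = ½·6·2 = 6; d_c = 6·5/2 = 15
d = 2·6 + 15 = 27
t_c = 5/2 > 0 ⇒ limit active, v_max = 6

d=27 v_max=6 a_max=3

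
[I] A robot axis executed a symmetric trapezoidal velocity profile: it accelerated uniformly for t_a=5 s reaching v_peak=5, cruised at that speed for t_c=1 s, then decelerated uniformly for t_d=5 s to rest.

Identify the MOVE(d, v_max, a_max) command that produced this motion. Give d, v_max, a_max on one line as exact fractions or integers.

d=30 v_max=5 a_max=1

a_max = 5/5 = 1
d_a = ½·5·5 = 25/2; d_c = 5·1 = 5
d = 2·25/2 + 5 = 30
t_c = 1 > 0 ⇒ limit active, v_max = 5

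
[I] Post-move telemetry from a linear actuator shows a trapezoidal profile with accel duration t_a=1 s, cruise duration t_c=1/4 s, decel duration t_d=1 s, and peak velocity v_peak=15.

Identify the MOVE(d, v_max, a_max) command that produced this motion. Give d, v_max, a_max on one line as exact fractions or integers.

a_max = 15/1 = 15
d_a = ½·15·1 = 15/2; d_c = 15·1/4 = 15/4
d = 2·15/2 + 15/4 = 75/4
t_c = 1/4 > 0 ⇒ limit active, v_max = 15

d=75/4 v_max=15 a_max=15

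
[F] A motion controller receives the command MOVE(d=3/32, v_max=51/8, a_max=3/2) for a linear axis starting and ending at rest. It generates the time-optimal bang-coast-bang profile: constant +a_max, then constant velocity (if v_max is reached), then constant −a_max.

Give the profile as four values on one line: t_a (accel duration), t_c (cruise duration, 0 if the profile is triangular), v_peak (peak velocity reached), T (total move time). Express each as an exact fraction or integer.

t_a=1/4 t_c=0 v_peak=3/8 T=1/2

vₘ²/aₘ = (51/8)²/(3/2) = 867/32
3/32 < 867/32 ⇒ no cruise
v_peak = √(3/32·3/2) = √(9/64) = 3/8
t_a = (3/8)/(3/2) = 1/4; t_c = 0
T = 2·1/4 = 1/2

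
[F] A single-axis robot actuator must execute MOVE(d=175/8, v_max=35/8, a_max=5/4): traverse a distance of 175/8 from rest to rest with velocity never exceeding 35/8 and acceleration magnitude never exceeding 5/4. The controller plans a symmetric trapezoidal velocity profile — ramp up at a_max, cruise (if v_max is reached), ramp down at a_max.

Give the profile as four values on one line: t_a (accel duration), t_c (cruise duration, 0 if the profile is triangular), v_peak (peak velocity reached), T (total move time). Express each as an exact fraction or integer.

t_a=7/2 t_c=3/2 v_peak=35/8 T=17/2

(v_max)²/a_max = (35/8)²/(5/4) = 245/16
175/8 ≥ 245/16 ⇒ cruise phase
t_a = (35/8)/(5/4) = 7/2; v_peak = 35/8
d_cruise = 175/8 − 245/16 = 105/16; t_c = (105/16)/(35/8) = 3/2
T = 2·7/2 + 3/2 = 17/2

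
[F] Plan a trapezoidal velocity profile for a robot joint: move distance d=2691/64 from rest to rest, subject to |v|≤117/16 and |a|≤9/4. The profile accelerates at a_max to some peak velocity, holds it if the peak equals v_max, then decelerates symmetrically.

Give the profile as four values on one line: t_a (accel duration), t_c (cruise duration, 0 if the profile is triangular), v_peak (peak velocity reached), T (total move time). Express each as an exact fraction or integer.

t_a=13/4 t_c=5/2 v_peak=117/16 T=9

v_max²/a_max = (117/16)²/(9/4) = 1521/64
2691/64 ≥ 1521/64 so v_max reached
t_a = (117/16)/(9/4) = 13/4; v_peak = 117/16
d_cruise = 2691/64 − 1521/64 = 585/32; t_c = (585/32)/(117/16) = 5/2
T = 2·13/4 + 5/2 = 9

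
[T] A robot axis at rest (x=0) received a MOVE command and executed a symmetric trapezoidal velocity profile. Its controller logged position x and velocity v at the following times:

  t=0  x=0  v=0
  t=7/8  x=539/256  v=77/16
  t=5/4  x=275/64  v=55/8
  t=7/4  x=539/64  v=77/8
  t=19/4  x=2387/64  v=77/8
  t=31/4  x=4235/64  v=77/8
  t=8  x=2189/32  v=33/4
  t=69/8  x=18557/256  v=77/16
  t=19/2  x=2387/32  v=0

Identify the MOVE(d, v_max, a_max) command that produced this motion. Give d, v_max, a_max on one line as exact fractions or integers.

final state: t=19/2, x=2387/32, v=0 → d = 2387/32
a_max = (77/16−0)/(7/8−0) = 11/2
max v = 77/8 over t∈[7/4,31/4] → v_max = 77/8
check: 77/8·(7/4+6) = 2387/32 ✓

d=2387/32 v_max=77/8 a_max=11/2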